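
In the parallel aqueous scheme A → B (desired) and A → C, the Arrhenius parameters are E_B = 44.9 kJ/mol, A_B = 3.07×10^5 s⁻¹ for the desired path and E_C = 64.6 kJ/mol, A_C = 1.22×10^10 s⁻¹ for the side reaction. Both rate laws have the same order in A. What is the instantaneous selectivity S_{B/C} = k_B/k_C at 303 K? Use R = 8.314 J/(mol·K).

Since both paths have the same order in A, the concentration cancels and S_{B/C} = k_B/k_C = (A_B/A_C)·exp[(E_C−E_B)/(RT)].
(E_C−E_B)/(RT) = (64.6−44.9)×10³/(8.314×303) = 19700/2519 = 7.820.
k_B/k_C = (3.07×10^5/1.22×10^10)·exp(7.820) = 2.516×10^-5 × 2490 = 0.0627.

0.0627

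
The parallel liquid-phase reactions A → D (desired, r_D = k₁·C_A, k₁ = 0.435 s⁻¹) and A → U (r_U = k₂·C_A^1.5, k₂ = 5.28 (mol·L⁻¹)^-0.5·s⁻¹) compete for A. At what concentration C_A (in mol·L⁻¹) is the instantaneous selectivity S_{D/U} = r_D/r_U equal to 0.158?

S_{D/U} = (k₁/k₂)·C_A^-0.5 ⇒ C_A = (S·k₂/k₁)^(-2).
= (0.158×5.28/0.435)^(-2) = (1.918)^(-2) = 0.272 mol·L⁻¹.

0.272 mol·L⁻¹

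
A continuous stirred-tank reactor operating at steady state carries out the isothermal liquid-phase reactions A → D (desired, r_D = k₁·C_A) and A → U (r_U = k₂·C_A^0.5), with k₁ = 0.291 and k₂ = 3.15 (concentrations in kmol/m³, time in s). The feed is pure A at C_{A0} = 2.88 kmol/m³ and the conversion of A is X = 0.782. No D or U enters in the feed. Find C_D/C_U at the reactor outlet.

0.0732

Exit C_A = C_{A0}(1−X) = 2.88×0.218 = 0.6278 kmol/m³.
A CSTR operates uniformly at the exit composition, giving r_D = 0.1827 and r_U = 2.496 (each k·C_A^n at C_A = 0.6278).
Overall selectivity = C_D/C_U = r_Dτ/(r_Uτ) = r_D/r_U = 0.0732.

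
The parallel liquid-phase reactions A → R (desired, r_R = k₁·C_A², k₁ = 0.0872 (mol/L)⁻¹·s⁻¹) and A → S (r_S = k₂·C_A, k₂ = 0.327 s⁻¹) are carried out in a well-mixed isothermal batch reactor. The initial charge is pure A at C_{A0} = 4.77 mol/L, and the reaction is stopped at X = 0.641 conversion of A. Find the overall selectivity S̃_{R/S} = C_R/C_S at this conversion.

C_A = C_{A0}(1−X) = 1.712 mol/L.
Along a PFR/batch, dC_S/dC_A = −r_S/(r_R+r_S) = −k₂/(k₂+k₁·C_A).
Integrating from C_{A0} to C_A: C_S = (0.327/0.0872)·ln[(0.327+0.0872·4.77)/(0.327+0.0872·1.71)] = 3.750·ln(0.7429/0.4763) = 1.667 mol/L.
Then C_R = (C_{A0}−C_A) − C_S = 3.058 − 1.667 = 1.391 mol/L.
S̃_{R/S} = C_R/C_S = 1.391/1.667 = 0.834.

0.834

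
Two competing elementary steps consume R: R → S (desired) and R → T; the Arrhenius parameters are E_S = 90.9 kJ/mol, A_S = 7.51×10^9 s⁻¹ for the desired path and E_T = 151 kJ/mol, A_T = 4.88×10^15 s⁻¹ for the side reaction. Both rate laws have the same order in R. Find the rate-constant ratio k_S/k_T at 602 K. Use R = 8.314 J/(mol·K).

0.252

With equal orders, S_{S/T} = k_S/k_T = (A_S/A_T)·exp[(E_T−E_S)/(RT)].
(E_T−E_S)/(RT) = (151−90.9)×10³/(8.314×602) = 60100/5005 = 12.01.
k_S/k_T = (7.51×10^9/4.88×10^15)·exp(12.01) = 1.539×10^-6 × 1.640×10^5 = 0.252.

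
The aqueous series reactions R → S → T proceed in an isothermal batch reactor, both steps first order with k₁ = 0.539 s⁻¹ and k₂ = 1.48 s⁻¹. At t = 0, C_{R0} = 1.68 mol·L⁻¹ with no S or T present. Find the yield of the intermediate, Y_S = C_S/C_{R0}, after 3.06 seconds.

0.104

For first-order series with pure R initially, C_S(t) = k₁C_{R0}/(k₂−k₁)·(e^(−k₁t) − e^(−k₂t)).
e^(−k₁t) = e^(−0.539×3.06) = e^(−1.649) = 0.1922; e^(−k₂t) = e^(−4.529) = 0.01079.
C_S = 0.539×1.68/(1.48−0.539) × (0.1922−0.01079) = 0.9623×0.1814 = 0.1745 mol·L⁻¹.
Y_S = C_S/C_{R0} = 0.1745/1.68 = 0.104.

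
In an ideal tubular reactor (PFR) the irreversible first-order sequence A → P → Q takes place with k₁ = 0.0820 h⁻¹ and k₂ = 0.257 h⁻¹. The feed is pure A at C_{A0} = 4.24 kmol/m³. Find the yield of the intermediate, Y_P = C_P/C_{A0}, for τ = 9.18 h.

0.176

For first-order series with pure A initially, C_P(τ) = k₁C_{A0}/(k₂−k₁)·(e^(−k₁τ) − e^(−k₂τ)).
e^(−k₁τ) = e^(−0.0820×9.18) = e^(−0.7528) = 0.4711; e^(−k₂τ) = e^(−2.359) = 0.09449.
C_P = 0.0820×4.24/(0.257−0.0820) × (0.4711−0.09449) = 1.987×0.3766 = 0.7482 kmol/m³.
Y_P = C_P/C_{A0} = 0.7482/4.24 = 0.176.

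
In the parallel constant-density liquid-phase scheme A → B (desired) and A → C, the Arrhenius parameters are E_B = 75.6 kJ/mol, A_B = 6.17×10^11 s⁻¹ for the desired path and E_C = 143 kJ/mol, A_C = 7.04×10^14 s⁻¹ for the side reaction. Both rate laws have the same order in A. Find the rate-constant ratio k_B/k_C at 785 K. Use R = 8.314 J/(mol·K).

26.8

With equal orders, S_{B/C} = k_B/k_C = (A_B/A_C)·exp[(E_C−E_B)/(RT)].
(E_C−E_B)/(RT) = (143−75.6)×10³/(8.314×785) = 67400/6526 = 10.33.
k_B/k_C = (6.17×10^11/7.04×10^14)·exp(10.33) = 8.764×10^-4 × 30551 = 26.8.
Since E_B < E_C, lowering the temperature improves selectivity toward B.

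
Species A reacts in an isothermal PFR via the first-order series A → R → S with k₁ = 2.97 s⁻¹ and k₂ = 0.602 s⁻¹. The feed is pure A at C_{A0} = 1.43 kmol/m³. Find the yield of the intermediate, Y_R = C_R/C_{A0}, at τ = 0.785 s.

0.660

Solving the coupled first-order balances gives C_R(τ) = [k₁/(k₂−k₁)]·C_{A0}·(e^(−k₁τ) − e^(−k₂τ)).
e^(−k₁τ) = e^(−2.97×0.785) = e^(−2.331) = 0.09715; e^(−k₂τ) = e^(−0.4726) = 0.6234.
C_R = 2.97×1.43/(0.602−2.97) × (0.09715−0.6234) = (-1.794)×(-0.5262) = 0.9438 kmol/m³.
Y_R = C_R/C_{A0} = 0.9438/1.43 = 0.660.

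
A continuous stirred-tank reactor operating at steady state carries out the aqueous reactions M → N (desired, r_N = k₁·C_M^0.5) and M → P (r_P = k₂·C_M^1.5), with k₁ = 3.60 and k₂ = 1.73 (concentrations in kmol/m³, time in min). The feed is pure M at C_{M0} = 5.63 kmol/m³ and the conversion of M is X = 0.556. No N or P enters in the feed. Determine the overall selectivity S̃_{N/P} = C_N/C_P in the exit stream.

0.832

Exit C_M = C_{M0}(1−X) = 5.63×0.444 = 2.500 kmol/m³.
A CSTR operates uniformly at the exit composition, giving r_N = 5.692 and r_P = 6.837 (each k·C_M^n at C_M = 2.500).
Overall selectivity = C_N/C_P = r_Nτ/(r_Pτ) = r_N/r_P = 0.832.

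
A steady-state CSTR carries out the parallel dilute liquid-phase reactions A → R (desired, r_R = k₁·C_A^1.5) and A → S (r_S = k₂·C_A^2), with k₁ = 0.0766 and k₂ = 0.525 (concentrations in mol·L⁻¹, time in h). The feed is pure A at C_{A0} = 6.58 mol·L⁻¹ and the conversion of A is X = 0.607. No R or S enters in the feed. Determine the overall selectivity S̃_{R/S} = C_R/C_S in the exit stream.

0.0907

Exit C_A = C_{A0}(1−X) = 6.58×0.393 = 2.586 mol·L⁻¹.
A CSTR operates uniformly at the exit composition, giving r_R = 0.3185 and r_S = 3.511 (each k·C_A^n at C_A = 2.586).
Overall selectivity = C_R/C_S = r_Rτ/(r_Sτ) = r_R/r_S = 0.0907.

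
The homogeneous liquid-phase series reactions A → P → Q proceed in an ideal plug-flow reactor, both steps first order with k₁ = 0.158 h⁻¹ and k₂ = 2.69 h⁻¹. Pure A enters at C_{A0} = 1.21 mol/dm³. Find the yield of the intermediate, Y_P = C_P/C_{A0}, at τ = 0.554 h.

Solving the coupled first-order balances gives C_P(τ) = [k₁/(k₂−k₁)]·C_{A0}·(e^(−k₁τ) − e^(−k₂τ)).
e^(−k₁τ) = e^(−0.158×0.554) = e^(−0.08753) = 0.9162; e^(−k₂τ) = e^(−1.490) = 0.2253.
C_P = 0.158×1.21/(2.69−0.158) × (0.9162−0.2253) = 0.07551×0.6909 = 0.05216 mol/dm³.
Y_P = C_P/C_{A0} = 0.05216/1.21 = 0.0431.

0.0431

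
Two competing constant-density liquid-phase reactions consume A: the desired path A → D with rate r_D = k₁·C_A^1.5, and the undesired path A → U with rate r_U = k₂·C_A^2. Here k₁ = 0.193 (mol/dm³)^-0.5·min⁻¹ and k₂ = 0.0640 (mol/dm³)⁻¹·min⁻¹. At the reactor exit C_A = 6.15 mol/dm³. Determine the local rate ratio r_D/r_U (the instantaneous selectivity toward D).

S_{D/U} = r_D/r_U = (k₁·C_A^1.5)/(k₂·C_A^2) = (k₁/k₂)·C_A^-0.5.
= (0.193×6.150^1.5) / (0.0640×6.150^2) = 2.944/2.421 = 1.22.

1.22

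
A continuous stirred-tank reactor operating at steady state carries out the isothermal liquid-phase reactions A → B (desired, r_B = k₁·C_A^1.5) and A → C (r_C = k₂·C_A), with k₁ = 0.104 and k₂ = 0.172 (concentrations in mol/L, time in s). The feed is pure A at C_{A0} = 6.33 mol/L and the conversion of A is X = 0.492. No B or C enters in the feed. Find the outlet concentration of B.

1.62 mol/L

Exit C_A = C_{A0}(1−X) = 6.33×0.508 = 3.216 mol/L.
In a CSTR the entire volume is at exit conditions, so r_B = 0.104×3.216^1.5 = 0.5997 and r_C = 0.172×3.216 = 0.5531.
Fraction of consumed A going to B: r_B/(r_B+r_C) = 0.5202.
C_B = 0.5202·C_{A0}·X = 0.5202×6.33×0.492 = 1.62 mol/L.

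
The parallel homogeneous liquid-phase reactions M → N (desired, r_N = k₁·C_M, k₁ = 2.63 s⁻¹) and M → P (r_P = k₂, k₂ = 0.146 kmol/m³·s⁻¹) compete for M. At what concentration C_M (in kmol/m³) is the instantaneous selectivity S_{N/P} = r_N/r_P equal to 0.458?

S_{N/P} = (k₁/k₂)·C_M ⇒ C_M = S·k₂/k₁.
= 0.458×0.146/2.63 = 0.0254 kmol/m³.

0.0254 kmol/m³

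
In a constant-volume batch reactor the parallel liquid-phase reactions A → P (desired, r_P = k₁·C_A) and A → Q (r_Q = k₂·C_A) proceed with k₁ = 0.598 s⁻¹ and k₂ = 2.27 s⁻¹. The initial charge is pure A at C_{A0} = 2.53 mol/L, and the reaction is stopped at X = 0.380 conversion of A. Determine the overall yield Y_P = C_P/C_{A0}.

C_A = C_{A0}(1−X) = 1.569 mol/L.
Both paths are first order in A, so the instantaneous fraction to P is constant: dC_P/d(−C_A) = k₁/(k₁+k₂) = 0.2085.
C_P = 0.2085·(C_{A0}−C_A) = 0.2085×0.9614 = 0.200 mol/L.
Y_P = C_P/C_{A0} = 0.2005/2.53 = 0.0792.

0.0792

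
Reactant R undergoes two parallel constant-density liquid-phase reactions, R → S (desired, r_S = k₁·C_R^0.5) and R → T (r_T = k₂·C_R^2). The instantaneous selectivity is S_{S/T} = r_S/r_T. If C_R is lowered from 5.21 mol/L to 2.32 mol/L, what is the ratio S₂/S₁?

3.37

S_{S/T} = (k₁/k₂)·C_R^-1.5, so S₂/S₁ = (C_{R,2}/C_{R,1})^-1.5.
= (2.32/5.21)^(-1.5) = (0.4453)^(-1.5) = 3.37.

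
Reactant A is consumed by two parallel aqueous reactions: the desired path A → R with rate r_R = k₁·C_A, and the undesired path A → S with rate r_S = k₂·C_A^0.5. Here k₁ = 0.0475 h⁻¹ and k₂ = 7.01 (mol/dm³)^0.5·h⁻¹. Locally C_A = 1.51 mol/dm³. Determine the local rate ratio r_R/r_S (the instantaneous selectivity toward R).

0.00833

S_{R/S} = r_R/r_S = (k₁·C_A)/(k₂·C_A^0.5) = (k₁/k₂)·C_A^0.5.
= (0.0475×1.510) / (7.01×1.510^0.5) = 0.07172/8.614 = 0.00833.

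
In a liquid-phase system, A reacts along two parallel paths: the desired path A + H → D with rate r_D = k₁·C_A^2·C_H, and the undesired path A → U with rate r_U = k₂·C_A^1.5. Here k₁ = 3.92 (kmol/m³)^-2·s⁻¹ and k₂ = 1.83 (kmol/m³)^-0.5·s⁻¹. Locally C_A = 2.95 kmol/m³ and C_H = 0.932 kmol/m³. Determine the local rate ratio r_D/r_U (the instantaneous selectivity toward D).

3.43

S_{D/U} = r_D/r_U = (k₁·C_A^2·C_H)/(k₂·C_A^1.5) = (k₁/k₂)·C_A^0.5·C_H.
= (3.92×2.950^2×0.9320) / (1.83×2.950^1.5) = 31.79/9.272 = 3.43.
Since the desired path is higher order in A, keeping C_A high (PFR or concentrated feed) favours D.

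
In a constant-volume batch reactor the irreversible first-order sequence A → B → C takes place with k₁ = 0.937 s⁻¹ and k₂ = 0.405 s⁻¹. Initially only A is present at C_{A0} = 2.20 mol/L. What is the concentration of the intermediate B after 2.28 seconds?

1.08 mol/L

Solving the coupled first-order balances gives C_B(t) = [k₁/(k₂−k₁)]·C_{A0}·(e^(−k₁t) − e^(−k₂t)).
e^(−k₁t) = e^(−0.937×2.28) = e^(−2.136) = 0.1181; e^(−k₂t) = e^(−0.9234) = 0.3972.
C_B = 0.937×2.20/(0.405−0.937) × (0.1181−0.3972) = (-3.875)×(-0.2791) = 1.081 mol/L.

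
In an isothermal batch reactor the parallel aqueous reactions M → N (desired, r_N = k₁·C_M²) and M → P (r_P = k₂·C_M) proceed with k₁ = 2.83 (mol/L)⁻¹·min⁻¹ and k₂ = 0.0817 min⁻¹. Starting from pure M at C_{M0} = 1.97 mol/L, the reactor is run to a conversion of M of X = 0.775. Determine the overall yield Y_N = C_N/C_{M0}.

0.754

C_M = C_{M0}(1−X) = 0.4432 mol/L.
Along a PFR/batch, dC_P/dC_M = −r_P/(r_N+r_P) = −k₂/(k₂+k₁·C_M).
Integrating from C_{M0} to C_M: C_P = (0.0817/2.83)·ln[(0.0817+2.83·1.97)/(0.0817+2.83·0.443)] = 0.02887·ln(5.657/1.336) = 0.04166 mol/L.
Then C_N = (C_{M0}−C_M) − C_P = 1.527 − 0.04166 = 1.485 mol/L.
Y_N = C_N/C_{M0} = 1.485/1.97 = 0.754.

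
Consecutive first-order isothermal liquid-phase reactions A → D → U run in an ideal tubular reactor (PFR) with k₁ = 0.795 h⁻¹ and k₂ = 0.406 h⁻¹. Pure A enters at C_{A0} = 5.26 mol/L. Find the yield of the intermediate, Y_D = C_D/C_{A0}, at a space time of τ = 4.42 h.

The intermediate concentration in a first-order A→B→C sequence is C_D = k₁C_{A0}(e^(−k₁τ) − e^(−k₂τ))/(k₂−k₁).
e^(−k₁τ) = e^(−0.795×4.42) = e^(−3.514) = 0.02978; e^(−k₂τ) = e^(−1.795) = 0.1662.
C_D = 0.795×5.26/(0.406−0.795) × (0.02978−0.1662) = (-10.75)×(-0.1364) = 1.467 mol/L.
Y_D = C_D/C_{A0} = 1.467/5.26 = 0.279.

0.279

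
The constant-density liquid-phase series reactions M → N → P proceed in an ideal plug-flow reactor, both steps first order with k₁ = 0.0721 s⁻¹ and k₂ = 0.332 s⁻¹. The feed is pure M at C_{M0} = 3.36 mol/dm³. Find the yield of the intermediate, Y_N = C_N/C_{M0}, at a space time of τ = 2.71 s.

The intermediate concentration in a first-order A→B→C sequence is C_N = k₁C_{M0}(e^(−k₁τ) − e^(−k₂τ))/(k₂−k₁).
e^(−k₁τ) = e^(−0.0721×2.71) = e^(−0.1954) = 0.8225; e^(−k₂τ) = e^(−0.8997) = 0.4067.
C_N = 0.0721×3.36/(0.332−0.0721) × (0.8225−0.4067) = 0.9321×0.4158 = 0.3876 mol/dm³.
Y_N = C_N/C_{M0} = 0.3876/3.36 = 0.115.

0.115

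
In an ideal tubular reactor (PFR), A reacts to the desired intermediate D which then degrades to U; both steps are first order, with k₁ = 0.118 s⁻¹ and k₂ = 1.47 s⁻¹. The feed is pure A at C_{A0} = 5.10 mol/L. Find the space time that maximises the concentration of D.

1.87 s

The intermediate peaks when r₁ = r₂, i.e. k₁e^(−k₁τ) = k₂e^(−k₂τ), giving τ_opt = ln(k₂/k₁)/(k₂−k₁).
= ln(1.47/0.118)/(1.47−0.118) = ln(12.46)/1.352 = 2.522/1.352 = 1.87 s.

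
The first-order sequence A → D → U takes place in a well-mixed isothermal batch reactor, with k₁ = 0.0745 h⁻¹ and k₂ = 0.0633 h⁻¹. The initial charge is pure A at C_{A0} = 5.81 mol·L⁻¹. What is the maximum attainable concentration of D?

At the optimum, C_{D,max}/C_{A0} = (k₁/k₂)^[k₂/(k₂−k₁)].
= (0.0745/0.0633)^(0.0633/(0.0633−0.0745)) = (1.177)^(-5.652) = 0.3982.
C_{D,max} = 0.3982×5.81 = 2.31 mol·L⁻¹.

2.31 mol·L⁻¹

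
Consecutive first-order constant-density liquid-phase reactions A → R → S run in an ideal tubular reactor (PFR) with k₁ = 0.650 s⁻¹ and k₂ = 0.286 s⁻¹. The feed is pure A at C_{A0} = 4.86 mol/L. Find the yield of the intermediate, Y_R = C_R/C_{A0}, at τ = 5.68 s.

Solving the coupled first-order balances gives C_R(τ) = [k₁/(k₂−k₁)]·C_{A0}·(e^(−k₁τ) − e^(−k₂τ)).
e^(−k₁τ) = e^(−0.650×5.68) = e^(−3.692) = 0.02492; e^(−k₂τ) = e^(−1.624) = 0.1970.
C_R = 0.650×4.86/(0.286−0.650) × (0.02492−0.1970) = (-8.679)×(-0.1721) = 1.494 mol/L.
Y_R = C_R/C_{A0} = 1.494/4.86 = 0.307.

0.307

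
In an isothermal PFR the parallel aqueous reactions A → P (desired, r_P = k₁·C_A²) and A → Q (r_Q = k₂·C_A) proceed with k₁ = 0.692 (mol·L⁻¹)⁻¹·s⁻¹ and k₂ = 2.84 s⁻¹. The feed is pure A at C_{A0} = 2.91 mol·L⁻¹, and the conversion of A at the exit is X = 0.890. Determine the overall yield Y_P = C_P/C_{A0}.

C_A = C_{A0}(1−X) = 0.3201 mol·L⁻¹.
Along a PFR/batch, dC_Q/dC_A = −r_Q/(r_P+r_Q) = −k₂/(k₂+k₁·C_A).
Integrating from C_{A0} to C_A: C_Q = (2.84/0.692)·ln[(2.84+0.692·2.91)/(2.84+0.692·0.320)] = 4.104·ln(4.854/3.062) = 1.891 mol·L⁻¹.
Then C_P = (C_{A0}−C_A) − C_Q = 2.590 − 1.891 = 0.6986 mol·L⁻¹.
Y_P = C_P/C_{A0} = 0.6986/2.91 = 0.240.

0.240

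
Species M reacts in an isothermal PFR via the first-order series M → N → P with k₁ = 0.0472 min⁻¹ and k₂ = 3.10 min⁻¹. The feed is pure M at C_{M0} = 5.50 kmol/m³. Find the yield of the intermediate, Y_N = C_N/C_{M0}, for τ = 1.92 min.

Solving the coupled first-order balances gives C_N(τ) = [k₁/(k₂−k₁)]·C_{M0}·(e^(−k₁τ) − e^(−k₂τ)).
e^(−k₁τ) = e^(−0.0472×1.92) = e^(−0.09062) = 0.9134; e^(−k₂τ) = e^(−5.952) = 0.002601.
C_N = 0.0472×5.50/(3.10−0.0472) × (0.9134−0.002601) = 0.08504×0.9108 = 0.07745 kmol/m³.
Y_N = C_N/C_{M0} = 0.07745/5.50 = 0.0141.

0.0141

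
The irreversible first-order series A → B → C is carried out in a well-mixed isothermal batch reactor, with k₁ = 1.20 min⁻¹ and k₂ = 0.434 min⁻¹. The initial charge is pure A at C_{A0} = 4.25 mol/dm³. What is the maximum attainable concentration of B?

2.39 mol/dm³

For a first-order series the maximum intermediate yield is C_{B,max}/C_{A0} = (k₁/k₂)^[k₂/(k₂−k₁)].
= (1.20/0.434)^(0.434/(0.434−1.20)) = (2.765)^(-0.5666) = 0.5620.
C_{B,max} = 0.5620×4.25 = 2.39 mol/dm³.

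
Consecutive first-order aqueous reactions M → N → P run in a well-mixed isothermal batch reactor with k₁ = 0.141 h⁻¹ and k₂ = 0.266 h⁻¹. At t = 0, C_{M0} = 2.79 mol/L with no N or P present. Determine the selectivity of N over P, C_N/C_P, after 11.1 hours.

Solving the coupled first-order balances gives C_N(t) = [k₁/(k₂−k₁)]·C_{M0}·(e^(−k₁t) − e^(−k₂t)).
e^(−k₁t) = e^(−0.141×11.1) = e^(−1.565) = 0.2091; e^(−k₂t) = e^(−2.953) = 0.05220.
C_N = 0.141×2.79/(0.266−0.141) × (0.2091−0.05220) = 3.147×0.1569 = 0.4937 mol/L.
C_M = C_{M0}e^(−k₁t) = 0.5833 mol/L, so C_P = C_{M0}−C_M−C_N = 1.713 mol/L; C_N/C_P = 0.288.

0.288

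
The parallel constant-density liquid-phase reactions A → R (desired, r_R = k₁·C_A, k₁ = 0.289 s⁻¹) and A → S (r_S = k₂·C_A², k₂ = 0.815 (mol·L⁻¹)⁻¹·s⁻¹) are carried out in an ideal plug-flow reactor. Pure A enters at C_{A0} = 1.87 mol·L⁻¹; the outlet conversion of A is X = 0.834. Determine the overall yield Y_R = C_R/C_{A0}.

C_A = C_{A0}(1−X) = 0.3104 mol·L⁻¹.
Along a PFR/batch, dC_R/dC_A = −r_R/(r_R+r_S) = −k₁/(k₁+k₂·C_A).
Integrating from C_{A0} to C_A: C_R = (0.289/0.815)·ln[(0.289+0.815·1.87)/(0.289+0.815·0.310)] = 0.3546·ln(1.813/0.5420) = 0.4282 mol·L⁻¹.
Y_R = C_R/C_{A0} = 0.4282/1.87 = 0.229.

0.229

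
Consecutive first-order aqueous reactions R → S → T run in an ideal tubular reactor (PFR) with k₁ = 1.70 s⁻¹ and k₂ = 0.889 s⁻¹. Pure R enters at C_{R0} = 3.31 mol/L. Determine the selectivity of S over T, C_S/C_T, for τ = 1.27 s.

0.971

The intermediate concentration in a first-order A→B→C sequence is C_S = k₁C_{R0}(e^(−k₁τ) − e^(−k₂τ))/(k₂−k₁).
e^(−k₁τ) = e^(−1.70×1.27) = e^(−2.159) = 0.1154; e^(−k₂τ) = e^(−1.129) = 0.3233.
C_S = 1.70×3.31/(0.889−1.70) × (0.1154−0.3233) = (-6.938)×(-0.2079) = 1.443 mol/L.
C_R = C_{R0}e^(−k₁τ) = 0.3821 mol/L, so C_T = C_{R0}−C_R−C_S = 1.485 mol/L; C_S/C_T = 0.971.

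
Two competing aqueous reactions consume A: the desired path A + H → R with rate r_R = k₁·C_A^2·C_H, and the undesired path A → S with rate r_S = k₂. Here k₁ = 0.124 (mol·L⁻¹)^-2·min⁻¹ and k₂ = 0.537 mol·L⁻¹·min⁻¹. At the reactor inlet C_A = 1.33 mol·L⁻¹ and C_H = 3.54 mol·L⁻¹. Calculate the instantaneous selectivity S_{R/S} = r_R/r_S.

S_{R/S} = r_R/r_S = (k₁·C_A^2·C_H)/(k₂) = (k₁/k₂)·C_A^2·C_H.
= (0.124×1.330^2×3.540) / (0.537) = 0.7765/0.5370 = 1.45.
Since the desired path is higher order in A, keeping C_A high (PFR or concentrated feed) favours R.

1.45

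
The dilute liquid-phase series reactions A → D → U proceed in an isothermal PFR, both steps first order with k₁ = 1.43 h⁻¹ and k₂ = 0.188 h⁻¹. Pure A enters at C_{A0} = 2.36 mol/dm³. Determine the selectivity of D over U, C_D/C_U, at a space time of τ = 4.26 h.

1.06

The intermediate concentration in a first-order A→B→C sequence is C_D = k₁C_{A0}(e^(−k₁τ) − e^(−k₂τ))/(k₂−k₁).
e^(−k₁τ) = e^(−1.43×4.26) = e^(−6.092) = 0.002261; e^(−k₂τ) = e^(−0.8009) = 0.4489.
C_D = 1.43×2.36/(0.188−1.43) × (0.002261−0.4489) = (-2.717)×(-0.4467) = 1.214 mol/dm³.
C_A = C_{A0}e^(−k₁τ) = 0.005337 mol/dm³, so C_U = C_{A0}−C_A−C_D = 1.141 mol/dm³; C_D/C_U = 1.06.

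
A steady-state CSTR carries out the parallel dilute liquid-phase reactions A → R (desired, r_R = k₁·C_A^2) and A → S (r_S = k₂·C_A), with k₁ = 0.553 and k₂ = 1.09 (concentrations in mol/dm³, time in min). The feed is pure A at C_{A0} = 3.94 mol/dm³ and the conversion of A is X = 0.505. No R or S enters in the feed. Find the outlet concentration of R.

0.990 mol/dm³

Exit C_A = C_{A0}(1−X) = 3.94×0.495 = 1.950 mol/dm³.
In a CSTR the entire volume is at exit conditions, so r_R = 0.553×1.950^2 = 2.103 and r_S = 1.09×1.950 = 2.126.
Fraction of consumed A going to R: r_R/(r_R+r_S) = 0.4974.
C_R = 0.4974·C_{A0}·X = 0.4974×3.94×0.505 = 0.990 mol/dm³.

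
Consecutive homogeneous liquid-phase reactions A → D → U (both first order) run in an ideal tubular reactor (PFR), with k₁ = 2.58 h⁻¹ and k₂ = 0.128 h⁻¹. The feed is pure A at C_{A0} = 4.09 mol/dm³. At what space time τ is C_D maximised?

For first-order series the maximum of C_D occurs at τ_opt = ln(k₂/k₁)/(k₂−k₁).
= ln(0.128/2.58)/(0.128−2.58) = ln(0.04961)/-2.452 = -3.004/-2.452 = 1.22 h.

1.22 h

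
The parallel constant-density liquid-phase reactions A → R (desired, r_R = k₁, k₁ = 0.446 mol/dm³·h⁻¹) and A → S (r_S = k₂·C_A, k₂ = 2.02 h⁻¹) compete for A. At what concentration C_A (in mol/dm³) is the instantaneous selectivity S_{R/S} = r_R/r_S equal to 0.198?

1.12 mol/dm³

S_{R/S} = (k₁/k₂)·C_A⁻¹ ⇒ C_A = (S·k₂/k₁)^(-1).
= (0.198×2.02/0.446)^(-1) = (0.8968)^(-1) = 1.12 mol/dm³.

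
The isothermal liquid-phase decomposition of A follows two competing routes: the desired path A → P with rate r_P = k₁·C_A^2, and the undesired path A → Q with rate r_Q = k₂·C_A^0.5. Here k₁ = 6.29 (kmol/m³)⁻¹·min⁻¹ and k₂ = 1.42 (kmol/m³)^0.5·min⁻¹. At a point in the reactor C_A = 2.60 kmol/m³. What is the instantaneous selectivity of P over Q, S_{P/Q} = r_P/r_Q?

18.6

S_{P/Q} = r_P/r_Q = (k₁·C_A^2)/(k₂·C_A^0.5) = (k₁/k₂)·C_A^1.5.
= (6.29×2.600^2) / (1.42×2.600^0.5) = 42.52/2.290 = 18.6.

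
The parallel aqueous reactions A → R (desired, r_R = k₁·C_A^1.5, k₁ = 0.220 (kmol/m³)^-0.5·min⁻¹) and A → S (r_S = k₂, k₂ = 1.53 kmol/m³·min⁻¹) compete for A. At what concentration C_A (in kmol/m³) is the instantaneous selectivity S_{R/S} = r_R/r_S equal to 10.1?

17.0 kmol/m³

S_{R/S} = (k₁/k₂)·C_A^1.5 ⇒ C_A = (S·k₂/k₁)^(1/1.5).
= (10.1×1.53/0.220)^(0.6667) = (70.24)^(0.6667) = 17.0 kmol/m³.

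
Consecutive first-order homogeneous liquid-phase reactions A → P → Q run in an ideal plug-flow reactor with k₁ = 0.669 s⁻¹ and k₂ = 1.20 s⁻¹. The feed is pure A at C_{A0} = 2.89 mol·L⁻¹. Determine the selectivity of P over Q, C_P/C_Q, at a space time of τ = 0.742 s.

Solving the coupled first-order balances gives C_P(τ) = [k₁/(k₂−k₁)]·C_{A0}·(e^(−k₁τ) − e^(−k₂τ)).
e^(−k₁τ) = e^(−0.669×0.742) = e^(−0.4964) = 0.6087; e^(−k₂τ) = e^(−0.8904) = 0.4105.
C_P = 0.669×2.89/(1.20−0.669) × (0.6087−0.4105) = 3.641×0.1982 = 0.7218 mol·L⁻¹.
C_A = C_{A0}e^(−k₁τ) = 1.759 mol·L⁻¹, so C_Q = C_{A0}−C_A−C_P = 0.4090 mol·L⁻¹; C_P/C_Q = 1.76.

1.76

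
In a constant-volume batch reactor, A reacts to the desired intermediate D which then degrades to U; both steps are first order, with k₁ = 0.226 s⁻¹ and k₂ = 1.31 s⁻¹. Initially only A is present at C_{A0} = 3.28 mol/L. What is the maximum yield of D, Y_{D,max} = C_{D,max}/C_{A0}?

Evaluating C_D at t_opt = ln(k₂/k₁)/(k₂−k₁) gives C_{D,max}/C_{A0} = (k₁/k₂)^[k₂/(k₂−k₁)].
= (0.226/1.31)^(1.31/(1.31−0.226)) = (0.1725)^(1.208) = 0.1196.

0.120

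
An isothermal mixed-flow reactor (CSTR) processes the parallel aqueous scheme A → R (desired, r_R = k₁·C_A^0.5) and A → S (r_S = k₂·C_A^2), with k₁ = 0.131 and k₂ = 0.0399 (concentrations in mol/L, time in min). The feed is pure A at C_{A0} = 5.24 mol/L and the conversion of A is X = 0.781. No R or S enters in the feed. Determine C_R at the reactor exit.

Exit C_A = C_{A0}(1−X) = 5.24×0.219 = 1.148 mol/L.
In a CSTR the entire volume is at exit conditions, so r_R = 0.131×1.148^0.5 = 0.1403 and r_S = 0.0399×1.148^2 = 0.05254.
Fraction of consumed A going to R: r_R/(r_R+r_S) = 0.7276.
C_R = 0.7276·C_{A0}·X = 0.7276×5.24×0.781 = 2.98 mol/L.

2.98 mol/L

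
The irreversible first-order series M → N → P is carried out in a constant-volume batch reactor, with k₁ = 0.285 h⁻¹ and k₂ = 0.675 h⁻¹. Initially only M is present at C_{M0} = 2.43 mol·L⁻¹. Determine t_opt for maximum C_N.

Setting dC_N/dt = 0 gives t_opt = ln(k₂/k₁)/(k₂−k₁).
= ln(0.675/0.285)/(0.675−0.285) = ln(2.368)/0.3900 = 0.8622/0.3900 = 2.21 h.

2.21 h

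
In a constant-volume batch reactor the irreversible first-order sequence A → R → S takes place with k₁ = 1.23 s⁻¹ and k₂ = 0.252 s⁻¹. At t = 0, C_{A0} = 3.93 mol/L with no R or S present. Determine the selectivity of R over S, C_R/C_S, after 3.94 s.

The intermediate concentration in a first-order A→B→C sequence is C_R = k₁C_{A0}(e^(−k₁t) − e^(−k₂t))/(k₂−k₁).
e^(−k₁t) = e^(−1.23×3.94) = e^(−4.846) = 0.007858; e^(−k₂t) = e^(−0.9929) = 0.3705.
C_R = 1.23×3.93/(0.252−1.23) × (0.007858−0.3705) = (-4.943)×(-0.3626) = 1.792 mol/L.
C_A = C_{A0}e^(−k₁t) = 0.03088 mol/L, so C_S = C_{A0}−C_A−C_R = 2.107 mol/L; C_R/C_S = 0.851.

0.851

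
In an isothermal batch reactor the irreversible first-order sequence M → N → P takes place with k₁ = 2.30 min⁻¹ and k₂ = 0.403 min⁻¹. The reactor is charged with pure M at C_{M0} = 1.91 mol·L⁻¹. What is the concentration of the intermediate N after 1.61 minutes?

For first-order series with pure M initially, C_N(t) = k₁C_{M0}/(k₂−k₁)·(e^(−k₁t) − e^(−k₂t)).
e^(−k₁t) = e^(−2.30×1.61) = e^(−3.703) = 0.02465; e^(−k₂t) = e^(−0.6488) = 0.5227.
C_N = 2.30×1.91/(0.403−2.30) × (0.02465−0.5227) = (-2.316)×(-0.4980) = 1.153 mol·L⁻¹.

1.15 mol·L⁻¹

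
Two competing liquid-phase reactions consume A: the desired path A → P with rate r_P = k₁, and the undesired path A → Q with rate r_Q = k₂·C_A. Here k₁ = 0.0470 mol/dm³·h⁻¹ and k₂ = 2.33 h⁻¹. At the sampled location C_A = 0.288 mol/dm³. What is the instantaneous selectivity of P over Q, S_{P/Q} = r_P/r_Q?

0.0700

S_{P/Q} = r_P/r_Q = (k₁)/(k₂·C_A) = (k₁/k₂)·C_A⁻¹.
= (0.0470) / (2.33×0.2880) = 0.04700/0.6710 = 0.0700.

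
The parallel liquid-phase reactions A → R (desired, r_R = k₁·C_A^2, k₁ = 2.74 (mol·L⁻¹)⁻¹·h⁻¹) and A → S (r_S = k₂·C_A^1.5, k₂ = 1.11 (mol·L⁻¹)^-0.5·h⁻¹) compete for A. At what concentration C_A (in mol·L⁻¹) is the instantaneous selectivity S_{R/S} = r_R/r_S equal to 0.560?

0.0515 mol·L⁻¹

S_{R/S} = (k₁/k₂)·C_A^0.5 ⇒ C_A = (S·k₂/k₁)^(2).
= (0.560×1.11/2.74)^(2) = (0.2269)^(2) = 0.0515 mol·L⁻¹.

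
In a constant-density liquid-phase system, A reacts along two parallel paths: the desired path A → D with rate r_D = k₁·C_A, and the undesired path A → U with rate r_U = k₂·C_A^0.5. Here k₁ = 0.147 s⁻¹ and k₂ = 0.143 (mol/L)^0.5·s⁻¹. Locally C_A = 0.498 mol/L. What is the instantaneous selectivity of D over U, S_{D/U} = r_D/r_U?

0.725

S_{D/U} = r_D/r_U = (k₁·C_A)/(k₂·C_A^0.5) = (k₁/k₂)·C_A^0.5.
= (0.147×0.4980) / (0.143×0.4980^0.5) = 0.07321/0.1009 = 0.725.
Since the desired path is higher order in A, keeping C_A high (PFR or concentrated feed) favours D.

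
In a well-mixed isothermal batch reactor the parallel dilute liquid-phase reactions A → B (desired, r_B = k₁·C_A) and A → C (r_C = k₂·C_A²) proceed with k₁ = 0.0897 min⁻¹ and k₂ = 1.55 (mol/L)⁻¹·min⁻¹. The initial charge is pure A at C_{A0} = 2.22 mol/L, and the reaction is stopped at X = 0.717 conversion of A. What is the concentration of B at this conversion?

0.0694 mol/L

C_A = C_{A0}(1−X) = 0.6283 mol/L.
Along a PFR/batch, dC_B/dC_A = −r_B/(r_B+r_C) = −k₁/(k₁+k₂·C_A).
Integrating from C_{A0} to C_A: C_B = (0.0897/1.55)·ln[(0.0897+1.55·2.22)/(0.0897+1.55·0.628)] = 0.05787·ln(3.531/1.064) = 0.06944 mol/L.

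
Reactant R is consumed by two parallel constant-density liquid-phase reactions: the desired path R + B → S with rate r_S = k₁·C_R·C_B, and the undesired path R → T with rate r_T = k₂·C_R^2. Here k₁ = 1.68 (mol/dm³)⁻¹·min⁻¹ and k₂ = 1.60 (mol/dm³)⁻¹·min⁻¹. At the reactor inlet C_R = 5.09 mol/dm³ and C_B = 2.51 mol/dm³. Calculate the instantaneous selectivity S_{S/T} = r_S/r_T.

S_{S/T} = r_S/r_T = (k₁·C_R·C_B)/(k₂·C_R^2) = (k₁/k₂)·C_R⁻¹·C_B.
= (1.68×5.090×2.510) / (1.60×5.090^2) = 21.46/41.45 = 0.518.

0.518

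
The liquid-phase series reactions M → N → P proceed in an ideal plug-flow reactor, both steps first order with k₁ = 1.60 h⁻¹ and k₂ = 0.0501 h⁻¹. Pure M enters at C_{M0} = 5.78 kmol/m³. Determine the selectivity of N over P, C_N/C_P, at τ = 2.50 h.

The intermediate concentration in a first-order A→B→C sequence is C_N = k₁C_{M0}(e^(−k₁τ) − e^(−k₂τ))/(k₂−k₁).
e^(−k₁τ) = e^(−1.60×2.50) = e^(−4.000) = 0.01832; e^(−k₂τ) = e^(−0.1253) = 0.8823.
C_N = 1.60×5.78/(0.0501−1.60) × (0.01832−0.8823) = (-5.967)×(-0.8640) = 5.155 kmol/m³.
C_M = C_{M0}e^(−k₁τ) = 0.1059 kmol/m³, so C_P = C_{M0}−C_M−C_N = 0.5190 kmol/m³; C_N/C_P = 9.93.

9.93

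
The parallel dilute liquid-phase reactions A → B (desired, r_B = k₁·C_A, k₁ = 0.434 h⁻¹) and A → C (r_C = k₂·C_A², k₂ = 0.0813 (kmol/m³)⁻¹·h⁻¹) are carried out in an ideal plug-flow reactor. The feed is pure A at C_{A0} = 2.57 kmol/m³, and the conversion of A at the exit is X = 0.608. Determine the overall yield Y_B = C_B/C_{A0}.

0.457

C_A = C_{A0}(1−X) = 1.007 kmol/m³.
Along a PFR/batch, dC_B/dC_A = −r_B/(r_B+r_C) = −k₁/(k₁+k₂·C_A).
Integrating from C_{A0} to C_A: C_B = (0.434/0.0813)·ln[(0.434+0.0813·2.57)/(0.434+0.0813·1.01)] = 5.338·ln(0.6429/0.5159) = 1.175 kmol/m³.
Y_B = C_B/C_{A0} = 1.175/2.57 = 0.457.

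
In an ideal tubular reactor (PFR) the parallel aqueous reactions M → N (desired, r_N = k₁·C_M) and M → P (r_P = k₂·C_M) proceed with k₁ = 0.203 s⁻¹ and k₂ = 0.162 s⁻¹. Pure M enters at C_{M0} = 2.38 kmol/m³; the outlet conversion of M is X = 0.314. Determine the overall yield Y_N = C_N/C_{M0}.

C_M = C_{M0}(1−X) = 1.633 kmol/m³.
Both paths are first order in M, so the instantaneous fraction to N is constant: dC_N/d(−C_M) = k₁/(k₁+k₂) = 0.5562.
C_N = 0.5562·(C_{M0}−C_M) = 0.5562×0.7473 = 0.416 kmol/m³.
Y_N = C_N/C_{M0} = 0.4156/2.38 = 0.175.

0.175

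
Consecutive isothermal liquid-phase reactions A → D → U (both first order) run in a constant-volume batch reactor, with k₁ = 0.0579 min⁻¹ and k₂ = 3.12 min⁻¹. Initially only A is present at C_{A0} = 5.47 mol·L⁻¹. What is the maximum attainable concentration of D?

At the optimum, C_{D,max}/C_{A0} = (k₁/k₂)^[k₂/(k₂−k₁)].
= (0.0579/3.12)^(3.12/(3.12−0.0579)) = (0.01856)^(1.019) = 0.01721.
C_{D,max} = 0.01721×5.47 = 0.0941 mol·L⁻¹.

0.0941 mol·L⁻¹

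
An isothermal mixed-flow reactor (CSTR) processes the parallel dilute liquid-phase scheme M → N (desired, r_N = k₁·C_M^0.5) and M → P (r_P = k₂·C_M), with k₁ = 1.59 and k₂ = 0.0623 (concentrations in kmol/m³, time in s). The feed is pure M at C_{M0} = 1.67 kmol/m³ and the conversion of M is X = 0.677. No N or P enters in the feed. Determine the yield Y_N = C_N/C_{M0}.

0.658

Exit C_M = C_{M0}(1−X) = 1.67×0.323 = 0.5394 kmol/m³.
In a CSTR the entire volume is at exit conditions, so r_N = 1.59×0.5394^0.5 = 1.168 and r_P = 0.0623×0.5394 = 0.03361.
Fraction of consumed M going to N: r_N/(r_N+r_P) = 0.9720.
C_N = 0.9720·C_{M0}·X = 0.9720×1.67×0.677 = 1.10 kmol/m³; Y_N = C_N/C_{M0} = 0.658.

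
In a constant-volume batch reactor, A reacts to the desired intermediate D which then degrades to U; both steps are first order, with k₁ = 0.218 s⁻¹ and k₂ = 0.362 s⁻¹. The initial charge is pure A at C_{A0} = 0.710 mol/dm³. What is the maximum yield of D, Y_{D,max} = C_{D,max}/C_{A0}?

Evaluating C_D at t_opt = ln(k₂/k₁)/(k₂−k₁) gives C_{D,max}/C_{A0} = (k₁/k₂)^[k₂/(k₂−k₁)].
= (0.218/0.362)^(0.362/(0.362−0.218)) = (0.6022)^(2.514) = 0.2795.

0.279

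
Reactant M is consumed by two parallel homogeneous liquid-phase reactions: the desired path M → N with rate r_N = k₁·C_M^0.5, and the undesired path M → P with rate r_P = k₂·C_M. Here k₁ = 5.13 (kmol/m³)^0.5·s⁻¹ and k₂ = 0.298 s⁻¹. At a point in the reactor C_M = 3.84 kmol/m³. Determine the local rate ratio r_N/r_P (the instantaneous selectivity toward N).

8.78

S_{N/P} = r_N/r_P = (k₁·C_M^0.5)/(k₂·C_M) = (k₁/k₂)·C_M^-0.5.
= (5.13×3.840^0.5) / (0.298×3.840) = 10.05/1.144 = 8.78.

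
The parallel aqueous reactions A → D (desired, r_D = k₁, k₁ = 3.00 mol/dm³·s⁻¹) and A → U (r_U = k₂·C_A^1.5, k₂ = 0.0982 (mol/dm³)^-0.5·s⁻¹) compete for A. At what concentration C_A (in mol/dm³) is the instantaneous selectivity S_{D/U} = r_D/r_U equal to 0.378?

S_{D/U} = (k₁/k₂)·C_A^-1.5 ⇒ C_A = (S·k₂/k₁)^(1/(-1.5)).
= (0.378×0.0982/3.00)^(-0.6667) = (0.01237)^(-0.6667) = 18.7 mol/dm³.

18.7 mol/dm³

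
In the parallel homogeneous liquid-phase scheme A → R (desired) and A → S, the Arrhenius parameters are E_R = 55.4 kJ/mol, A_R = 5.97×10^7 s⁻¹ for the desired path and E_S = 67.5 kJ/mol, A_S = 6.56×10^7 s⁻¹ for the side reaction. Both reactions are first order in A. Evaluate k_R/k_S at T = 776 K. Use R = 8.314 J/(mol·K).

5.94

Since both paths have the same order in A, the concentration cancels and S_{R/S} = k_R/k_S = (A_R/A_S)·exp[(E_S−E_R)/(RT)].
(E_S−E_R)/(RT) = (67.5−55.4)×10³/(8.314×776) = 12100/6452 = 1.875.
k_R/k_S = (5.97×10^7/6.56×10^7)·exp(1.875) = 0.9101 × 6.524 = 5.94.
Since E_R < E_S, lowering the temperature improves selectivity toward R.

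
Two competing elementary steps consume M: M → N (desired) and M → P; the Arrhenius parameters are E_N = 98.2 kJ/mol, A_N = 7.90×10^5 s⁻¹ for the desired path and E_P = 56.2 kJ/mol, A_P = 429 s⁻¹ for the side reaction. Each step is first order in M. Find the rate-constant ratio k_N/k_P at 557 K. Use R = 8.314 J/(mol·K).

With equal orders, S_{N/P} = k_N/k_P = (A_N/A_P)·exp[(E_P−E_N)/(RT)].
(E_P−E_N)/(RT) = (56.2−98.2)×10³/(8.314×557) = -42000/4631 = -9.070.
k_N/k_P = (7.90×10^5/429)·exp(-9.070) = 1841 × 1.151×10^-4 = 0.212.
Since E_N > E_P, raising the temperature improves selectivity toward N.

0.212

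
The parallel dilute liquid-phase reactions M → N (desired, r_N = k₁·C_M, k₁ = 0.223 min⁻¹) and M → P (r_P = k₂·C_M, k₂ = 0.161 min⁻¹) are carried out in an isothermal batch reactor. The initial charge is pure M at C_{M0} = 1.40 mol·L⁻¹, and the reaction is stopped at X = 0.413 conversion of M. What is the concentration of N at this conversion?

C_M = C_{M0}(1−X) = 0.8218 mol·L⁻¹.
Both paths are first order in M, so the instantaneous fraction to N is constant: dC_N/d(−C_M) = k₁/(k₁+k₂) = 0.5807.
C_N = 0.5807·(C_{M0}−C_M) = 0.5807×0.5782 = 0.336 mol·L⁻¹.

0.336 mol·L⁻¹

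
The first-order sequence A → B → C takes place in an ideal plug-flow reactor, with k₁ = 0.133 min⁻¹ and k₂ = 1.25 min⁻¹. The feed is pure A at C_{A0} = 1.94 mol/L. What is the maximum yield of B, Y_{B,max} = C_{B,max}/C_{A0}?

For a first-order series the maximum intermediate yield is C_{B,max}/C_{A0} = (k₁/k₂)^[k₂/(k₂−k₁)].
= (0.133/1.25)^(1.25/(1.25−0.133)) = (0.1064)^(1.119) = 0.08149.

0.0815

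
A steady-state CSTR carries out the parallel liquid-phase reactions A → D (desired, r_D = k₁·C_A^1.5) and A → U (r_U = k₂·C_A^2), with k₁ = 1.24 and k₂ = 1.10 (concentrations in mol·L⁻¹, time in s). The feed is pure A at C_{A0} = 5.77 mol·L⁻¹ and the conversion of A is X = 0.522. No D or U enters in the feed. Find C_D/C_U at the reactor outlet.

0.679

Exit C_A = C_{A0}(1−X) = 5.77×0.478 = 2.758 mol·L⁻¹.
A CSTR operates uniformly at the exit composition, giving r_D = 5.680 and r_U = 8.368 (each k·C_A^n at C_A = 2.758).
Overall selectivity = C_D/C_U = r_Dτ/(r_Uτ) = r_D/r_U = 0.679.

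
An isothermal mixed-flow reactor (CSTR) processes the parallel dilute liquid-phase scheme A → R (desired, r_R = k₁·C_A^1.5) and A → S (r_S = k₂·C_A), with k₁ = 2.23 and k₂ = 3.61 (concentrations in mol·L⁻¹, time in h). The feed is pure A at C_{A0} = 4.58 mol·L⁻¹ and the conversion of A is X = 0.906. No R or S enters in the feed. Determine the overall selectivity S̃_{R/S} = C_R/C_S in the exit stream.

Exit C_A = C_{A0}(1−X) = 4.58×0.0940 = 0.4305 mol·L⁻¹.
In a CSTR the entire volume is at exit conditions, so r_R = 2.23×0.4305^1.5 = 0.6299 and r_S = 3.61×0.4305 = 1.554.
Overall selectivity = C_R/C_S = r_Rτ/(r_Sτ) = r_R/r_S = 0.405.

0.405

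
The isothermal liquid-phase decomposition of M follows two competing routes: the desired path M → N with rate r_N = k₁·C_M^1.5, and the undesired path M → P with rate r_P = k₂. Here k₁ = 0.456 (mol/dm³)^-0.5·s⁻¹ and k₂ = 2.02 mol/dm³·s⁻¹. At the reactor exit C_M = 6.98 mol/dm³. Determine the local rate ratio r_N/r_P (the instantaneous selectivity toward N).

4.16

S_{N/P} = r_N/r_P = (k₁·C_M^1.5)/(k₂) = (k₁/k₂)·C_M^1.5.
= (0.456×6.980^1.5) / (2.02) = 8.409/2.020 = 4.16.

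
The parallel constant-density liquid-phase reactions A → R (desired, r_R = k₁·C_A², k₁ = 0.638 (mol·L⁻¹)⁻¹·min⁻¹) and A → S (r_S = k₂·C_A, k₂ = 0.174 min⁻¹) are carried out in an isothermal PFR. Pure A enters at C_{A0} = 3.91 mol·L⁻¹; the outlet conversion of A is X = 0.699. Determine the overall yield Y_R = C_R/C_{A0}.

0.625

C_A = C_{A0}(1−X) = 1.177 mol·L⁻¹.
Along a PFR/batch, dC_S/dC_A = −r_S/(r_R+r_S) = −k₂/(k₂+k₁·C_A).
Integrating from C_{A0} to C_A: C_S = (0.174/0.638)·ln[(0.174+0.638·3.91)/(0.174+0.638·1.18)] = 0.2727·ln(2.669/0.9249) = 0.2890 mol·L⁻¹.
Then C_R = (C_{A0}−C_A) − C_S = 2.733 − 0.2890 = 2.444 mol·L⁻¹.
Y_R = C_R/C_{A0} = 2.444/3.91 = 0.625.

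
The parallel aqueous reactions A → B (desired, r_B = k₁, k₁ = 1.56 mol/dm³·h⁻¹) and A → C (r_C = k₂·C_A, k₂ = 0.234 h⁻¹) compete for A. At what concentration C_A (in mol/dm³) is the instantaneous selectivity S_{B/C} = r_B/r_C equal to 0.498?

13.4 mol/dm³

S_{B/C} = (k₁/k₂)·C_A⁻¹ ⇒ C_A = (S·k₂/k₁)^(-1).
= (0.498×0.234/1.56)^(-1) = (0.07470)^(-1) = 13.4 mol/dm³.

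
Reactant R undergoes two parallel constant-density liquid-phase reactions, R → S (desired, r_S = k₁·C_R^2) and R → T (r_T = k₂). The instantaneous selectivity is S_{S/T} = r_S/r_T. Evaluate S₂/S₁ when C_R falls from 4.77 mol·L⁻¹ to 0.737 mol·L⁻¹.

0.0239

S_{S/T} = (k₁/k₂)·C_R^2, so S₂/S₁ = (C_{R,2}/C_{R,1})^2.
= (0.737/4.77)^2 = (0.1545)^2 = 0.0239.
Selectivity toward S falls as C_R falls — high-concentration operation is favoured.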